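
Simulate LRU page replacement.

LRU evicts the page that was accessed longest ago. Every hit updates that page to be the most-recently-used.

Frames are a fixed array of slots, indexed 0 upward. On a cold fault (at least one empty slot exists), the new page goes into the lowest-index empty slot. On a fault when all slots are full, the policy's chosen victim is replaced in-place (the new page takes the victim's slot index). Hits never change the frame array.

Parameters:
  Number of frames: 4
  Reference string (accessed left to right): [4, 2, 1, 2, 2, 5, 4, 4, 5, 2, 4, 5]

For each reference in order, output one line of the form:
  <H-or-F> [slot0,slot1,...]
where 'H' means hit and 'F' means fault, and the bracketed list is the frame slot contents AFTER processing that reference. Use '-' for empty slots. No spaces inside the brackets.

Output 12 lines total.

F [4,-,-,-]
F [4,2,-,-]
F [4,2,1,-]
H [4,2,1,-]
H [4,2,1,-]
F [4,2,1,5]
H [4,2,1,5]
H [4,2,1,5]
H [4,2,1,5]
H [4,2,1,5]
H [4,2,1,5]
H [4,2,1,5]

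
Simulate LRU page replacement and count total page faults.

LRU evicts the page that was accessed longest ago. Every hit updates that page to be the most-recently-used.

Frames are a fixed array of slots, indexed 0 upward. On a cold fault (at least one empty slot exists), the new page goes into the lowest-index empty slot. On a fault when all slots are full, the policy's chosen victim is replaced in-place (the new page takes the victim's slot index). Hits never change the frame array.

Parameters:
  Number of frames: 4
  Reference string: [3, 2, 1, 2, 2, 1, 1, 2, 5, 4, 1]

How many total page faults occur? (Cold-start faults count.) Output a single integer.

Answer: 5

Derivation:
Step 0: ref 3 → FAULT, frames=[3,-,-,-]
Step 1: ref 2 → FAULT, frames=[3,2,-,-]
Step 2: ref 1 → FAULT, frames=[3,2,1,-]
Step 3: ref 2 → HIT, frames=[3,2,1,-]
Step 4: ref 2 → HIT, frames=[3,2,1,-]
Step 5: ref 1 → HIT, frames=[3,2,1,-]
Step 6: ref 1 → HIT, frames=[3,2,1,-]
Step 7: ref 2 → HIT, frames=[3,2,1,-]
Step 8: ref 5 → FAULT, frames=[3,2,1,5]
Step 9: ref 4 → FAULT (evict 3), frames=[4,2,1,5]
Step 10: ref 1 → HIT, frames=[4,2,1,5]
Total faults: 5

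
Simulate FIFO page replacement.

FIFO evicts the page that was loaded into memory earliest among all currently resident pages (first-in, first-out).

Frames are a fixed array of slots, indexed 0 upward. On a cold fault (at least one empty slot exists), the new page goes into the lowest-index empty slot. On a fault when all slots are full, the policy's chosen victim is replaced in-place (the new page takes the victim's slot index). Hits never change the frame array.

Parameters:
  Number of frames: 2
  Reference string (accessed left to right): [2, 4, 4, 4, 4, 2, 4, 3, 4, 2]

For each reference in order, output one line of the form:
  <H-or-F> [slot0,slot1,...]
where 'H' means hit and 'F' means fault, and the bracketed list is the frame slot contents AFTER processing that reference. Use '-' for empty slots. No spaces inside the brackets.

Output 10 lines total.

F [2,-]
F [2,4]
H [2,4]
H [2,4]
H [2,4]
H [2,4]
H [2,4]
F [3,4]
H [3,4]
F [3,2]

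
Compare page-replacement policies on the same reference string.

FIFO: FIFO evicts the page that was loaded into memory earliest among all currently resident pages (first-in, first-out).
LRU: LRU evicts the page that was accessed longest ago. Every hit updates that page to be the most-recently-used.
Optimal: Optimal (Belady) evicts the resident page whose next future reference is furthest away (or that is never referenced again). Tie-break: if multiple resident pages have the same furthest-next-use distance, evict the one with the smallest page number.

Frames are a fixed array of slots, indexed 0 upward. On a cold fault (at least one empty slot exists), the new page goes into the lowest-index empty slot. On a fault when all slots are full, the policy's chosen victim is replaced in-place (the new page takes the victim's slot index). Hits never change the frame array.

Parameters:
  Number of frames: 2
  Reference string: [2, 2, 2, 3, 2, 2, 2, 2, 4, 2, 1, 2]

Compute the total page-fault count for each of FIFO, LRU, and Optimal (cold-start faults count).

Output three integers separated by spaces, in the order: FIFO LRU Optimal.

Answer: 5 4 4

Derivation:
--- FIFO ---
  step 0: ref 2 -> FAULT, frames=[2,-] (faults so far: 1)
  step 1: ref 2 -> HIT, frames=[2,-] (faults so far: 1)
  step 2: ref 2 -> HIT, frames=[2,-] (faults so far: 1)
  step 3: ref 3 -> FAULT, frames=[2,3] (faults so far: 2)
  step 4: ref 2 -> HIT, frames=[2,3] (faults so far: 2)
  step 5: ref 2 -> HIT, frames=[2,3] (faults so far: 2)
  step 6: ref 2 -> HIT, frames=[2,3] (faults so far: 2)
  step 7: ref 2 -> HIT, frames=[2,3] (faults so far: 2)
  step 8: ref 4 -> FAULT, evict 2, frames=[4,3] (faults so far: 3)
  step 9: ref 2 -> FAULT, evict 3, frames=[4,2] (faults so far: 4)
  step 10: ref 1 -> FAULT, evict 4, frames=[1,2] (faults so far: 5)
  step 11: ref 2 -> HIT, frames=[1,2] (faults so far: 5)
  FIFO total faults: 5
--- LRU ---
  step 0: ref 2 -> FAULT, frames=[2,-] (faults so far: 1)
  step 1: ref 2 -> HIT, frames=[2,-] (faults so far: 1)
  step 2: ref 2 -> HIT, frames=[2,-] (faults so far: 1)
  step 3: ref 3 -> FAULT, frames=[2,3] (faults so far: 2)
  step 4: ref 2 -> HIT, frames=[2,3] (faults so far: 2)
  step 5: ref 2 -> HIT, frames=[2,3] (faults so far: 2)
  step 6: ref 2 -> HIT, frames=[2,3] (faults so far: 2)
  step 7: ref 2 -> HIT, frames=[2,3] (faults so far: 2)
  step 8: ref 4 -> FAULT, evict 3, frames=[2,4] (faults so far: 3)
  step 9: ref 2 -> HIT, frames=[2,4] (faults so far: 3)
  step 10: ref 1 -> FAULT, evict 4, frames=[2,1] (faults so far: 4)
  step 11: ref 2 -> HIT, frames=[2,1] (faults so far: 4)
  LRU total faults: 4
--- Optimal ---
  step 0: ref 2 -> FAULT, frames=[2,-] (faults so far: 1)
  step 1: ref 2 -> HIT, frames=[2,-] (faults so far: 1)
  step 2: ref 2 -> HIT, frames=[2,-] (faults so far: 1)
  step 3: ref 3 -> FAULT, frames=[2,3] (faults so far: 2)
  step 4: ref 2 -> HIT, frames=[2,3] (faults so far: 2)
  step 5: ref 2 -> HIT, frames=[2,3] (faults so far: 2)
  step 6: ref 2 -> HIT, frames=[2,3] (faults so far: 2)
  step 7: ref 2 -> HIT, frames=[2,3] (faults so far: 2)
  step 8: ref 4 -> FAULT, evict 3, frames=[2,4] (faults so far: 3)
  step 9: ref 2 -> HIT, frames=[2,4] (faults so far: 3)
  step 10: ref 1 -> FAULT, evict 4, frames=[2,1] (faults so far: 4)
  step 11: ref 2 -> HIT, frames=[2,1] (faults so far: 4)
  Optimal total faults: 4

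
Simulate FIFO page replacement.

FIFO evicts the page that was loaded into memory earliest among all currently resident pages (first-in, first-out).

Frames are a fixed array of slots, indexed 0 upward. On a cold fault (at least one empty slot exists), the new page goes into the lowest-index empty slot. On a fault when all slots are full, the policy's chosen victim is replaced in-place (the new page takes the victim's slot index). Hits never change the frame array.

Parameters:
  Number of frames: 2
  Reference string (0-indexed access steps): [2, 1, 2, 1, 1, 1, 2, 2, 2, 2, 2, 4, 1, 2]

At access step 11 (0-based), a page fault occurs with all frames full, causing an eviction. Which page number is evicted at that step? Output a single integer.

Answer: 2

Derivation:
Step 0: ref 2 -> FAULT, frames=[2,-]
Step 1: ref 1 -> FAULT, frames=[2,1]
Step 2: ref 2 -> HIT, frames=[2,1]
Step 3: ref 1 -> HIT, frames=[2,1]
Step 4: ref 1 -> HIT, frames=[2,1]
Step 5: ref 1 -> HIT, frames=[2,1]
Step 6: ref 2 -> HIT, frames=[2,1]
Step 7: ref 2 -> HIT, frames=[2,1]
Step 8: ref 2 -> HIT, frames=[2,1]
Step 9: ref 2 -> HIT, frames=[2,1]
Step 10: ref 2 -> HIT, frames=[2,1]
Step 11: ref 4 -> FAULT, evict 2, frames=[4,1]
At step 11: evicted page 2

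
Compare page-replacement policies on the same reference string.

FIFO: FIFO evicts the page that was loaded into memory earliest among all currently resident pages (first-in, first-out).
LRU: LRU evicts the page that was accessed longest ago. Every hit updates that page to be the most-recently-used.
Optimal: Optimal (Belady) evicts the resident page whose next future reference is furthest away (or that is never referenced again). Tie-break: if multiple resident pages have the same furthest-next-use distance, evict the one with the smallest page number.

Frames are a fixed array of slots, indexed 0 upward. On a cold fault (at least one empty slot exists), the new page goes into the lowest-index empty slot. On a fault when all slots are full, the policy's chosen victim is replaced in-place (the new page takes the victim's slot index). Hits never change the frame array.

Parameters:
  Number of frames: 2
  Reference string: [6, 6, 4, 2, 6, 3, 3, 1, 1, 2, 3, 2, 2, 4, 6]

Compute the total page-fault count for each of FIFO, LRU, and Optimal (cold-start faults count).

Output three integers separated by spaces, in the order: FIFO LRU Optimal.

--- FIFO ---
  step 0: ref 6 -> FAULT, frames=[6,-] (faults so far: 1)
  step 1: ref 6 -> HIT, frames=[6,-] (faults so far: 1)
  step 2: ref 4 -> FAULT, frames=[6,4] (faults so far: 2)
  step 3: ref 2 -> FAULT, evict 6, frames=[2,4] (faults so far: 3)
  step 4: ref 6 -> FAULT, evict 4, frames=[2,6] (faults so far: 4)
  step 5: ref 3 -> FAULT, evict 2, frames=[3,6] (faults so far: 5)
  step 6: ref 3 -> HIT, frames=[3,6] (faults so far: 5)
  step 7: ref 1 -> FAULT, evict 6, frames=[3,1] (faults so far: 6)
  step 8: ref 1 -> HIT, frames=[3,1] (faults so far: 6)
  step 9: ref 2 -> FAULT, evict 3, frames=[2,1] (faults so far: 7)
  step 10: ref 3 -> FAULT, evict 1, frames=[2,3] (faults so far: 8)
  step 11: ref 2 -> HIT, frames=[2,3] (faults so far: 8)
  step 12: ref 2 -> HIT, frames=[2,3] (faults so far: 8)
  step 13: ref 4 -> FAULT, evict 2, frames=[4,3] (faults so far: 9)
  step 14: ref 6 -> FAULT, evict 3, frames=[4,6] (faults so far: 10)
  FIFO total faults: 10
--- LRU ---
  step 0: ref 6 -> FAULT, frames=[6,-] (faults so far: 1)
  step 1: ref 6 -> HIT, frames=[6,-] (faults so far: 1)
  step 2: ref 4 -> FAULT, frames=[6,4] (faults so far: 2)
  step 3: ref 2 -> FAULT, evict 6, frames=[2,4] (faults so far: 3)
  step 4: ref 6 -> FAULT, evict 4, frames=[2,6] (faults so far: 4)
  step 5: ref 3 -> FAULT, evict 2, frames=[3,6] (faults so far: 5)
  step 6: ref 3 -> HIT, frames=[3,6] (faults so far: 5)
  step 7: ref 1 -> FAULT, evict 6, frames=[3,1] (faults so far: 6)
  step 8: ref 1 -> HIT, frames=[3,1] (faults so far: 6)
  step 9: ref 2 -> FAULT, evict 3, frames=[2,1] (faults so far: 7)
  step 10: ref 3 -> FAULT, evict 1, frames=[2,3] (faults so far: 8)
  step 11: ref 2 -> HIT, frames=[2,3] (faults so far: 8)
  step 12: ref 2 -> HIT, frames=[2,3] (faults so far: 8)
  step 13: ref 4 -> FAULT, evict 3, frames=[2,4] (faults so far: 9)
  step 14: ref 6 -> FAULT, evict 2, frames=[6,4] (faults so far: 10)
  LRU total faults: 10
--- Optimal ---
  step 0: ref 6 -> FAULT, frames=[6,-] (faults so far: 1)
  step 1: ref 6 -> HIT, frames=[6,-] (faults so far: 1)
  step 2: ref 4 -> FAULT, frames=[6,4] (faults so far: 2)
  step 3: ref 2 -> FAULT, evict 4, frames=[6,2] (faults so far: 3)
  step 4: ref 6 -> HIT, frames=[6,2] (faults so far: 3)
  step 5: ref 3 -> FAULT, evict 6, frames=[3,2] (faults so far: 4)
  step 6: ref 3 -> HIT, frames=[3,2] (faults so far: 4)
  step 7: ref 1 -> FAULT, evict 3, frames=[1,2] (faults so far: 5)
  step 8: ref 1 -> HIT, frames=[1,2] (faults so far: 5)
  step 9: ref 2 -> HIT, frames=[1,2] (faults so far: 5)
  step 10: ref 3 -> FAULT, evict 1, frames=[3,2] (faults so far: 6)
  step 11: ref 2 -> HIT, frames=[3,2] (faults so far: 6)
  step 12: ref 2 -> HIT, frames=[3,2] (faults so far: 6)
  step 13: ref 4 -> FAULT, evict 2, frames=[3,4] (faults so far: 7)
  step 14: ref 6 -> FAULT, evict 3, frames=[6,4] (faults so far: 8)
  Optimal total faults: 8

Answer: 10 10 8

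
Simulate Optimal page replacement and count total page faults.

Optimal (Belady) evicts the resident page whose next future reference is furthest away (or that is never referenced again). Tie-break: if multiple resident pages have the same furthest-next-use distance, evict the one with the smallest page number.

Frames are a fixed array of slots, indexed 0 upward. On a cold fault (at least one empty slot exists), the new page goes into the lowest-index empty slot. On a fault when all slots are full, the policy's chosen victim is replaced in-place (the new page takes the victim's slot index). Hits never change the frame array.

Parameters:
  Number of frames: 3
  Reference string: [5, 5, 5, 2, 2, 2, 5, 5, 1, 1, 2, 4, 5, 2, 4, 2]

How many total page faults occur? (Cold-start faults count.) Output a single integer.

Step 0: ref 5 → FAULT, frames=[5,-,-]
Step 1: ref 5 → HIT, frames=[5,-,-]
Step 2: ref 5 → HIT, frames=[5,-,-]
Step 3: ref 2 → FAULT, frames=[5,2,-]
Step 4: ref 2 → HIT, frames=[5,2,-]
Step 5: ref 2 → HIT, frames=[5,2,-]
Step 6: ref 5 → HIT, frames=[5,2,-]
Step 7: ref 5 → HIT, frames=[5,2,-]
Step 8: ref 1 → FAULT, frames=[5,2,1]
Step 9: ref 1 → HIT, frames=[5,2,1]
Step 10: ref 2 → HIT, frames=[5,2,1]
Step 11: ref 4 → FAULT (evict 1), frames=[5,2,4]
Step 12: ref 5 → HIT, frames=[5,2,4]
Step 13: ref 2 → HIT, frames=[5,2,4]
Step 14: ref 4 → HIT, frames=[5,2,4]
Step 15: ref 2 → HIT, frames=[5,2,4]
Total faults: 4

Answer: 4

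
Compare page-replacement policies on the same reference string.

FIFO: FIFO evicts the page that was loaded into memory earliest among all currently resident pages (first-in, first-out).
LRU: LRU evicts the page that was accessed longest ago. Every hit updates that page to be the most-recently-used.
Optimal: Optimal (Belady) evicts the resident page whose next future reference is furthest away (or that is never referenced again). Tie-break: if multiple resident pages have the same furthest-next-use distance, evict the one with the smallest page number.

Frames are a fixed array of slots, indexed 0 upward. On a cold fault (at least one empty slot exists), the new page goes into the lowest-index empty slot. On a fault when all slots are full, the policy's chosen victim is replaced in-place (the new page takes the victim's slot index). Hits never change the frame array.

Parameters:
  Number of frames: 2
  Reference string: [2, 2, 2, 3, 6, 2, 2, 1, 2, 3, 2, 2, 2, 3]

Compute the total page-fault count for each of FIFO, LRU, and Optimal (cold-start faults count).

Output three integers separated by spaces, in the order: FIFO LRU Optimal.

Answer: 7 6 5

Derivation:
--- FIFO ---
  step 0: ref 2 -> FAULT, frames=[2,-] (faults so far: 1)
  step 1: ref 2 -> HIT, frames=[2,-] (faults so far: 1)
  step 2: ref 2 -> HIT, frames=[2,-] (faults so far: 1)
  step 3: ref 3 -> FAULT, frames=[2,3] (faults so far: 2)
  step 4: ref 6 -> FAULT, evict 2, frames=[6,3] (faults so far: 3)
  step 5: ref 2 -> FAULT, evict 3, frames=[6,2] (faults so far: 4)
  step 6: ref 2 -> HIT, frames=[6,2] (faults so far: 4)
  step 7: ref 1 -> FAULT, evict 6, frames=[1,2] (faults so far: 5)
  step 8: ref 2 -> HIT, frames=[1,2] (faults so far: 5)
  step 9: ref 3 -> FAULT, evict 2, frames=[1,3] (faults so far: 6)
  step 10: ref 2 -> FAULT, evict 1, frames=[2,3] (faults so far: 7)
  step 11: ref 2 -> HIT, frames=[2,3] (faults so far: 7)
  step 12: ref 2 -> HIT, frames=[2,3] (faults so far: 7)
  step 13: ref 3 -> HIT, frames=[2,3] (faults so far: 7)
  FIFO total faults: 7
--- LRU ---
  step 0: ref 2 -> FAULT, frames=[2,-] (faults so far: 1)
  step 1: ref 2 -> HIT, frames=[2,-] (faults so far: 1)
  step 2: ref 2 -> HIT, frames=[2,-] (faults so far: 1)
  step 3: ref 3 -> FAULT, frames=[2,3] (faults so far: 2)
  step 4: ref 6 -> FAULT, evict 2, frames=[6,3] (faults so far: 3)
  step 5: ref 2 -> FAULT, evict 3, frames=[6,2] (faults so far: 4)
  step 6: ref 2 -> HIT, frames=[6,2] (faults so far: 4)
  step 7: ref 1 -> FAULT, evict 6, frames=[1,2] (faults so far: 5)
  step 8: ref 2 -> HIT, frames=[1,2] (faults so far: 5)
  step 9: ref 3 -> FAULT, evict 1, frames=[3,2] (faults so far: 6)
  step 10: ref 2 -> HIT, frames=[3,2] (faults so far: 6)
  step 11: ref 2 -> HIT, frames=[3,2] (faults so far: 6)
  step 12: ref 2 -> HIT, frames=[3,2] (faults so far: 6)
  step 13: ref 3 -> HIT, frames=[3,2] (faults so far: 6)
  LRU total faults: 6
--- Optimal ---
  step 0: ref 2 -> FAULT, frames=[2,-] (faults so far: 1)
  step 1: ref 2 -> HIT, frames=[2,-] (faults so far: 1)
  step 2: ref 2 -> HIT, frames=[2,-] (faults so far: 1)
  step 3: ref 3 -> FAULT, frames=[2,3] (faults so far: 2)
  step 4: ref 6 -> FAULT, evict 3, frames=[2,6] (faults so far: 3)
  step 5: ref 2 -> HIT, frames=[2,6] (faults so far: 3)
  step 6: ref 2 -> HIT, frames=[2,6] (faults so far: 3)
  step 7: ref 1 -> FAULT, evict 6, frames=[2,1] (faults so far: 4)
  step 8: ref 2 -> HIT, frames=[2,1] (faults so far: 4)
  step 9: ref 3 -> FAULT, evict 1, frames=[2,3] (faults so far: 5)
  step 10: ref 2 -> HIT, frames=[2,3] (faults so far: 5)
  step 11: ref 2 -> HIT, frames=[2,3] (faults so far: 5)
  step 12: ref 2 -> HIT, frames=[2,3] (faults so far: 5)
  step 13: ref 3 -> HIT, frames=[2,3] (faults so far: 5)
  Optimal total faults: 5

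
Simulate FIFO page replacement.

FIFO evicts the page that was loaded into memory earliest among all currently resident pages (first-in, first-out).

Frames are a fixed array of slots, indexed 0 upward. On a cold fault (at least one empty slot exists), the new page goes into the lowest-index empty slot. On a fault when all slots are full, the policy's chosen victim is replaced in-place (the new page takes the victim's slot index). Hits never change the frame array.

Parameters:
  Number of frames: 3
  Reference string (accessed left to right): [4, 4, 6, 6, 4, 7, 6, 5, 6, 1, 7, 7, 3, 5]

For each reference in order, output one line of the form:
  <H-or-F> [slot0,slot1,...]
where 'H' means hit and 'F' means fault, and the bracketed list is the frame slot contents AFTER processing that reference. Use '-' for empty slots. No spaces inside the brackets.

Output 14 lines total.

F [4,-,-]
H [4,-,-]
F [4,6,-]
H [4,6,-]
H [4,6,-]
F [4,6,7]
H [4,6,7]
F [5,6,7]
H [5,6,7]
F [5,1,7]
H [5,1,7]
H [5,1,7]
F [5,1,3]
H [5,1,3]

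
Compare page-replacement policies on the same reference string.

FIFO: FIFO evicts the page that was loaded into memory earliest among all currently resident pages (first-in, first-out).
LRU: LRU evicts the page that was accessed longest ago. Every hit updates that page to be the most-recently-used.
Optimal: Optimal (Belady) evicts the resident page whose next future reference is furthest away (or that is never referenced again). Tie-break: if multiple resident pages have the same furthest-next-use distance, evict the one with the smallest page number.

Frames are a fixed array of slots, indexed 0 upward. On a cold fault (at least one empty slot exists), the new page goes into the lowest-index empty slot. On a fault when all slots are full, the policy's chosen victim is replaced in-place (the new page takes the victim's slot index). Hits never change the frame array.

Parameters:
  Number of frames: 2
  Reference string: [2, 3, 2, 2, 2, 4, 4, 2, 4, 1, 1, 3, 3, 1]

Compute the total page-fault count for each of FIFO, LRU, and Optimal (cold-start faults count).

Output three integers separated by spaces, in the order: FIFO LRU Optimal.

Answer: 6 5 5

Derivation:
--- FIFO ---
  step 0: ref 2 -> FAULT, frames=[2,-] (faults so far: 1)
  step 1: ref 3 -> FAULT, frames=[2,3] (faults so far: 2)
  step 2: ref 2 -> HIT, frames=[2,3] (faults so far: 2)
  step 3: ref 2 -> HIT, frames=[2,3] (faults so far: 2)
  step 4: ref 2 -> HIT, frames=[2,3] (faults so far: 2)
  step 5: ref 4 -> FAULT, evict 2, frames=[4,3] (faults so far: 3)
  step 6: ref 4 -> HIT, frames=[4,3] (faults so far: 3)
  step 7: ref 2 -> FAULT, evict 3, frames=[4,2] (faults so far: 4)
  step 8: ref 4 -> HIT, frames=[4,2] (faults so far: 4)
  step 9: ref 1 -> FAULT, evict 4, frames=[1,2] (faults so far: 5)
  step 10: ref 1 -> HIT, frames=[1,2] (faults so far: 5)
  step 11: ref 3 -> FAULT, evict 2, frames=[1,3] (faults so far: 6)
  step 12: ref 3 -> HIT, frames=[1,3] (faults so far: 6)
  step 13: ref 1 -> HIT, frames=[1,3] (faults so far: 6)
  FIFO total faults: 6
--- LRU ---
  step 0: ref 2 -> FAULT, frames=[2,-] (faults so far: 1)
  step 1: ref 3 -> FAULT, frames=[2,3] (faults so far: 2)
  step 2: ref 2 -> HIT, frames=[2,3] (faults so far: 2)
  step 3: ref 2 -> HIT, frames=[2,3] (faults so far: 2)
  step 4: ref 2 -> HIT, frames=[2,3] (faults so far: 2)
  step 5: ref 4 -> FAULT, evict 3, frames=[2,4] (faults so far: 3)
  step 6: ref 4 -> HIT, frames=[2,4] (faults so far: 3)
  step 7: ref 2 -> HIT, frames=[2,4] (faults so far: 3)
  step 8: ref 4 -> HIT, frames=[2,4] (faults so far: 3)
  step 9: ref 1 -> FAULT, evict 2, frames=[1,4] (faults so far: 4)
  step 10: ref 1 -> HIT, frames=[1,4] (faults so far: 4)
  step 11: ref 3 -> FAULT, evict 4, frames=[1,3] (faults so far: 5)
  step 12: ref 3 -> HIT, frames=[1,3] (faults so far: 5)
  step 13: ref 1 -> HIT, frames=[1,3] (faults so far: 5)
  LRU total faults: 5
--- Optimal ---
  step 0: ref 2 -> FAULT, frames=[2,-] (faults so far: 1)
  step 1: ref 3 -> FAULT, frames=[2,3] (faults so far: 2)
  step 2: ref 2 -> HIT, frames=[2,3] (faults so far: 2)
  step 3: ref 2 -> HIT, frames=[2,3] (faults so far: 2)
  step 4: ref 2 -> HIT, frames=[2,3] (faults so far: 2)
  step 5: ref 4 -> FAULT, evict 3, frames=[2,4] (faults so far: 3)
  step 6: ref 4 -> HIT, frames=[2,4] (faults so far: 3)
  step 7: ref 2 -> HIT, frames=[2,4] (faults so far: 3)
  step 8: ref 4 -> HIT, frames=[2,4] (faults so far: 3)
  step 9: ref 1 -> FAULT, evict 2, frames=[1,4] (faults so far: 4)
  step 10: ref 1 -> HIT, frames=[1,4] (faults so far: 4)
  step 11: ref 3 -> FAULT, evict 4, frames=[1,3] (faults so far: 5)
  step 12: ref 3 -> HIT, frames=[1,3] (faults so far: 5)
  step 13: ref 1 -> HIT, frames=[1,3] (faults so far: 5)
  Optimal total faults: 5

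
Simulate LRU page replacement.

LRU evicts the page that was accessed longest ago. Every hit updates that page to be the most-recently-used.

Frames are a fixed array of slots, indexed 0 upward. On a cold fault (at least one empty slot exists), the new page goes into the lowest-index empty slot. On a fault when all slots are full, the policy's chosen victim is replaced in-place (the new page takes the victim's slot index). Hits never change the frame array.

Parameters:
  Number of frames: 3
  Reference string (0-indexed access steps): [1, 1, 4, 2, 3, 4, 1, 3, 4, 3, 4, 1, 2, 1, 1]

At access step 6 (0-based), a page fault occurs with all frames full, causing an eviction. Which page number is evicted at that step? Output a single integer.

Step 0: ref 1 -> FAULT, frames=[1,-,-]
Step 1: ref 1 -> HIT, frames=[1,-,-]
Step 2: ref 4 -> FAULT, frames=[1,4,-]
Step 3: ref 2 -> FAULT, frames=[1,4,2]
Step 4: ref 3 -> FAULT, evict 1, frames=[3,4,2]
Step 5: ref 4 -> HIT, frames=[3,4,2]
Step 6: ref 1 -> FAULT, evict 2, frames=[3,4,1]
At step 6: evicted page 2

Answer: 2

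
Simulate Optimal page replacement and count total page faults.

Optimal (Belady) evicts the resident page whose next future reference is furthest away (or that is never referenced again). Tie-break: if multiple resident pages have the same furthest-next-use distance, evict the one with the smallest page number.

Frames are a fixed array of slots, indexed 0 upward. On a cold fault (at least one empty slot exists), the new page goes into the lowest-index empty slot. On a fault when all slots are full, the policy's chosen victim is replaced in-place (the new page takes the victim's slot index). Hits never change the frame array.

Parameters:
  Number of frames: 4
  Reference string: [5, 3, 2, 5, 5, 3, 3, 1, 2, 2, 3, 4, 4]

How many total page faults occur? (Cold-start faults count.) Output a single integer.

Answer: 5

Derivation:
Step 0: ref 5 → FAULT, frames=[5,-,-,-]
Step 1: ref 3 → FAULT, frames=[5,3,-,-]
Step 2: ref 2 → FAULT, frames=[5,3,2,-]
Step 3: ref 5 → HIT, frames=[5,3,2,-]
Step 4: ref 5 → HIT, frames=[5,3,2,-]
Step 5: ref 3 → HIT, frames=[5,3,2,-]
Step 6: ref 3 → HIT, frames=[5,3,2,-]
Step 7: ref 1 → FAULT, frames=[5,3,2,1]
Step 8: ref 2 → HIT, frames=[5,3,2,1]
Step 9: ref 2 → HIT, frames=[5,3,2,1]
Step 10: ref 3 → HIT, frames=[5,3,2,1]
Step 11: ref 4 → FAULT (evict 1), frames=[5,3,2,4]
Step 12: ref 4 → HIT, frames=[5,3,2,4]
Total faults: 5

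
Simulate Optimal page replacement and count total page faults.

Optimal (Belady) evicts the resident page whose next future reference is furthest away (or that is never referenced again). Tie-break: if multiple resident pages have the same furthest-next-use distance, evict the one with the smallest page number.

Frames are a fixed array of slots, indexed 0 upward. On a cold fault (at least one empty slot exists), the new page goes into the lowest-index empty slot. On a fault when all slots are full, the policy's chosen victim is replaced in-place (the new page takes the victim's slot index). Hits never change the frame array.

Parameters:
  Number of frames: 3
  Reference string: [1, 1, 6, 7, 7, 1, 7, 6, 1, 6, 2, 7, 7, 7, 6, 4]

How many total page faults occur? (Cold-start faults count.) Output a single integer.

Answer: 5

Derivation:
Step 0: ref 1 → FAULT, frames=[1,-,-]
Step 1: ref 1 → HIT, frames=[1,-,-]
Step 2: ref 6 → FAULT, frames=[1,6,-]
Step 3: ref 7 → FAULT, frames=[1,6,7]
Step 4: ref 7 → HIT, frames=[1,6,7]
Step 5: ref 1 → HIT, frames=[1,6,7]
Step 6: ref 7 → HIT, frames=[1,6,7]
Step 7: ref 6 → HIT, frames=[1,6,7]
Step 8: ref 1 → HIT, frames=[1,6,7]
Step 9: ref 6 → HIT, frames=[1,6,7]
Step 10: ref 2 → FAULT (evict 1), frames=[2,6,7]
Step 11: ref 7 → HIT, frames=[2,6,7]
Step 12: ref 7 → HIT, frames=[2,6,7]
Step 13: ref 7 → HIT, frames=[2,6,7]
Step 14: ref 6 → HIT, frames=[2,6,7]
Step 15: ref 4 → FAULT (evict 2), frames=[4,6,7]
Total faults: 5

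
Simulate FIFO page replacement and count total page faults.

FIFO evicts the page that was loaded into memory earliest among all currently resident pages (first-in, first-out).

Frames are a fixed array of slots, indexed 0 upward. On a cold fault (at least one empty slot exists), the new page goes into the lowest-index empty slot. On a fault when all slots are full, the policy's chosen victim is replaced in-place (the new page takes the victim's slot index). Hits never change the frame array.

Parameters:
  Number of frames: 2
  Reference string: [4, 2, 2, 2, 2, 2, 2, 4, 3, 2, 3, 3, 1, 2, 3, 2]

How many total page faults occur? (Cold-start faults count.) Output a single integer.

Answer: 6

Derivation:
Step 0: ref 4 → FAULT, frames=[4,-]
Step 1: ref 2 → FAULT, frames=[4,2]
Step 2: ref 2 → HIT, frames=[4,2]
Step 3: ref 2 → HIT, frames=[4,2]
Step 4: ref 2 → HIT, frames=[4,2]
Step 5: ref 2 → HIT, frames=[4,2]
Step 6: ref 2 → HIT, frames=[4,2]
Step 7: ref 4 → HIT, frames=[4,2]
Step 8: ref 3 → FAULT (evict 4), frames=[3,2]
Step 9: ref 2 → HIT, frames=[3,2]
Step 10: ref 3 → HIT, frames=[3,2]
Step 11: ref 3 → HIT, frames=[3,2]
Step 12: ref 1 → FAULT (evict 2), frames=[3,1]
Step 13: ref 2 → FAULT (evict 3), frames=[2,1]
Step 14: ref 3 → FAULT (evict 1), frames=[2,3]
Step 15: ref 2 → HIT, frames=[2,3]
Total faults: 6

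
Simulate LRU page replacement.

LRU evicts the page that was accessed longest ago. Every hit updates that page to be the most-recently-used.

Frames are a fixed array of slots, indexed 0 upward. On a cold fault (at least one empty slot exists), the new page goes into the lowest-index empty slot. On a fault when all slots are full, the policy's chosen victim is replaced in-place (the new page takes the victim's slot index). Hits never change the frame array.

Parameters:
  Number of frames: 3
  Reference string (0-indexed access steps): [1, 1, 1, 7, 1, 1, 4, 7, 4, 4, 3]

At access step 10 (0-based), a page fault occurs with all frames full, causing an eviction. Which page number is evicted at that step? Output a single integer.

Answer: 1

Derivation:
Step 0: ref 1 -> FAULT, frames=[1,-,-]
Step 1: ref 1 -> HIT, frames=[1,-,-]
Step 2: ref 1 -> HIT, frames=[1,-,-]
Step 3: ref 7 -> FAULT, frames=[1,7,-]
Step 4: ref 1 -> HIT, frames=[1,7,-]
Step 5: ref 1 -> HIT, frames=[1,7,-]
Step 6: ref 4 -> FAULT, frames=[1,7,4]
Step 7: ref 7 -> HIT, frames=[1,7,4]
Step 8: ref 4 -> HIT, frames=[1,7,4]
Step 9: ref 4 -> HIT, frames=[1,7,4]
Step 10: ref 3 -> FAULT, evict 1, frames=[3,7,4]
At step 10: evicted page 1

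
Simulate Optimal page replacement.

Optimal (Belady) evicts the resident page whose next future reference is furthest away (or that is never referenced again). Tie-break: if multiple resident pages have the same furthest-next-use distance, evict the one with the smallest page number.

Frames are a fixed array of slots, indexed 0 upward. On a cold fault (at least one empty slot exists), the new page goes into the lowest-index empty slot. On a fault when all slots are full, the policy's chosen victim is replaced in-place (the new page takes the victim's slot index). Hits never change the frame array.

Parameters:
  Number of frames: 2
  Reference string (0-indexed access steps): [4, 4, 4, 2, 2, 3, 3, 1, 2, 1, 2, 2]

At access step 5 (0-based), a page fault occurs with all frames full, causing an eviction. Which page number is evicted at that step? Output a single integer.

Answer: 4

Derivation:
Step 0: ref 4 -> FAULT, frames=[4,-]
Step 1: ref 4 -> HIT, frames=[4,-]
Step 2: ref 4 -> HIT, frames=[4,-]
Step 3: ref 2 -> FAULT, frames=[4,2]
Step 4: ref 2 -> HIT, frames=[4,2]
Step 5: ref 3 -> FAULT, evict 4, frames=[3,2]
At step 5: evicted page 4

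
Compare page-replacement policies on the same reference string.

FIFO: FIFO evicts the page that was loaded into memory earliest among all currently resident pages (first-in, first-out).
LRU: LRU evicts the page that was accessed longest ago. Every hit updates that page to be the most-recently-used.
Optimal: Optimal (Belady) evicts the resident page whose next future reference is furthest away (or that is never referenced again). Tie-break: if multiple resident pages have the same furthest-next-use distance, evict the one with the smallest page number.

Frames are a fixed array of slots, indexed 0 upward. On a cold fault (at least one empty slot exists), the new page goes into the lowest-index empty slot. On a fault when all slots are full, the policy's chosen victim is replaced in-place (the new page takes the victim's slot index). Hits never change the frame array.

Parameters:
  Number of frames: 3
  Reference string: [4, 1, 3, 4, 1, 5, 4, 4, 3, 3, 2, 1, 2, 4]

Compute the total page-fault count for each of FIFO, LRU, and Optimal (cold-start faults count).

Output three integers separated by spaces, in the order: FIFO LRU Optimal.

--- FIFO ---
  step 0: ref 4 -> FAULT, frames=[4,-,-] (faults so far: 1)
  step 1: ref 1 -> FAULT, frames=[4,1,-] (faults so far: 2)
  step 2: ref 3 -> FAULT, frames=[4,1,3] (faults so far: 3)
  step 3: ref 4 -> HIT, frames=[4,1,3] (faults so far: 3)
  step 4: ref 1 -> HIT, frames=[4,1,3] (faults so far: 3)
  step 5: ref 5 -> FAULT, evict 4, frames=[5,1,3] (faults so far: 4)
  step 6: ref 4 -> FAULT, evict 1, frames=[5,4,3] (faults so far: 5)
  step 7: ref 4 -> HIT, frames=[5,4,3] (faults so far: 5)
  step 8: ref 3 -> HIT, frames=[5,4,3] (faults so far: 5)
  step 9: ref 3 -> HIT, frames=[5,4,3] (faults so far: 5)
  step 10: ref 2 -> FAULT, evict 3, frames=[5,4,2] (faults so far: 6)
  step 11: ref 1 -> FAULT, evict 5, frames=[1,4,2] (faults so far: 7)
  step 12: ref 2 -> HIT, frames=[1,4,2] (faults so far: 7)
  step 13: ref 4 -> HIT, frames=[1,4,2] (faults so far: 7)
  FIFO total faults: 7
--- LRU ---
  step 0: ref 4 -> FAULT, frames=[4,-,-] (faults so far: 1)
  step 1: ref 1 -> FAULT, frames=[4,1,-] (faults so far: 2)
  step 2: ref 3 -> FAULT, frames=[4,1,3] (faults so far: 3)
  step 3: ref 4 -> HIT, frames=[4,1,3] (faults so far: 3)
  step 4: ref 1 -> HIT, frames=[4,1,3] (faults so far: 3)
  step 5: ref 5 -> FAULT, evict 3, frames=[4,1,5] (faults so far: 4)
  step 6: ref 4 -> HIT, frames=[4,1,5] (faults so far: 4)
  step 7: ref 4 -> HIT, frames=[4,1,5] (faults so far: 4)
  step 8: ref 3 -> FAULT, evict 1, frames=[4,3,5] (faults so far: 5)
  step 9: ref 3 -> HIT, frames=[4,3,5] (faults so far: 5)
  step 10: ref 2 -> FAULT, evict 5, frames=[4,3,2] (faults so far: 6)
  step 11: ref 1 -> FAULT, evict 4, frames=[1,3,2] (faults so far: 7)
  step 12: ref 2 -> HIT, frames=[1,3,2] (faults so far: 7)
  step 13: ref 4 -> FAULT, evict 3, frames=[1,4,2] (faults so far: 8)
  LRU total faults: 8
--- Optimal ---
  step 0: ref 4 -> FAULT, frames=[4,-,-] (faults so far: 1)
  step 1: ref 1 -> FAULT, frames=[4,1,-] (faults so far: 2)
  step 2: ref 3 -> FAULT, frames=[4,1,3] (faults so far: 3)
  step 3: ref 4 -> HIT, frames=[4,1,3] (faults so far: 3)
  step 4: ref 1 -> HIT, frames=[4,1,3] (faults so far: 3)
  step 5: ref 5 -> FAULT, evict 1, frames=[4,5,3] (faults so far: 4)
  step 6: ref 4 -> HIT, frames=[4,5,3] (faults so far: 4)
  step 7: ref 4 -> HIT, frames=[4,5,3] (faults so far: 4)
  step 8: ref 3 -> HIT, frames=[4,5,3] (faults so far: 4)
  step 9: ref 3 -> HIT, frames=[4,5,3] (faults so far: 4)
  step 10: ref 2 -> FAULT, evict 3, frames=[4,5,2] (faults so far: 5)
  step 11: ref 1 -> FAULT, evict 5, frames=[4,1,2] (faults so far: 6)
  step 12: ref 2 -> HIT, frames=[4,1,2] (faults so far: 6)
  step 13: ref 4 -> HIT, frames=[4,1,2] (faults so far: 6)
  Optimal total faults: 6

Answer: 7 8 6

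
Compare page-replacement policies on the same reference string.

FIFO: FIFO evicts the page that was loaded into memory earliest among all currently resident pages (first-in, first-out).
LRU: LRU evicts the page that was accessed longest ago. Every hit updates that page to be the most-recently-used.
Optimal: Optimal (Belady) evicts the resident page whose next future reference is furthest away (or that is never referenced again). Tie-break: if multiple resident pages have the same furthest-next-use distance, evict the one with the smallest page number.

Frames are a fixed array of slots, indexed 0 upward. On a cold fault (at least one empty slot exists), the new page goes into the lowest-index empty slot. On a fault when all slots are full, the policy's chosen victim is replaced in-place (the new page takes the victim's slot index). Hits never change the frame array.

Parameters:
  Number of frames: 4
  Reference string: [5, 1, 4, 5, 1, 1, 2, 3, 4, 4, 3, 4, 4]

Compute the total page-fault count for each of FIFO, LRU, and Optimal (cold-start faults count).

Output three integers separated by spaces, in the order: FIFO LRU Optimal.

Answer: 5 6 5

Derivation:
--- FIFO ---
  step 0: ref 5 -> FAULT, frames=[5,-,-,-] (faults so far: 1)
  step 1: ref 1 -> FAULT, frames=[5,1,-,-] (faults so far: 2)
  step 2: ref 4 -> FAULT, frames=[5,1,4,-] (faults so far: 3)
  step 3: ref 5 -> HIT, frames=[5,1,4,-] (faults so far: 3)
  step 4: ref 1 -> HIT, frames=[5,1,4,-] (faults so far: 3)
  step 5: ref 1 -> HIT, frames=[5,1,4,-] (faults so far: 3)
  step 6: ref 2 -> FAULT, frames=[5,1,4,2] (faults so far: 4)
  step 7: ref 3 -> FAULT, evict 5, frames=[3,1,4,2] (faults so far: 5)
  step 8: ref 4 -> HIT, frames=[3,1,4,2] (faults so far: 5)
  step 9: ref 4 -> HIT, frames=[3,1,4,2] (faults so far: 5)
  step 10: ref 3 -> HIT, frames=[3,1,4,2] (faults so far: 5)
  step 11: ref 4 -> HIT, frames=[3,1,4,2] (faults so far: 5)
  step 12: ref 4 -> HIT, frames=[3,1,4,2] (faults so far: 5)
  FIFO total faults: 5
--- LRU ---
  step 0: ref 5 -> FAULT, frames=[5,-,-,-] (faults so far: 1)
  step 1: ref 1 -> FAULT, frames=[5,1,-,-] (faults so far: 2)
  step 2: ref 4 -> FAULT, frames=[5,1,4,-] (faults so far: 3)
  step 3: ref 5 -> HIT, frames=[5,1,4,-] (faults so far: 3)
  step 4: ref 1 -> HIT, frames=[5,1,4,-] (faults so far: 3)
  step 5: ref 1 -> HIT, frames=[5,1,4,-] (faults so far: 3)
  step 6: ref 2 -> FAULT, frames=[5,1,4,2] (faults so far: 4)
  step 7: ref 3 -> FAULT, evict 4, frames=[5,1,3,2] (faults so far: 5)
  step 8: ref 4 -> FAULT, evict 5, frames=[4,1,3,2] (faults so far: 6)
  step 9: ref 4 -> HIT, frames=[4,1,3,2] (faults so far: 6)
  step 10: ref 3 -> HIT, frames=[4,1,3,2] (faults so far: 6)
  step 11: ref 4 -> HIT, frames=[4,1,3,2] (faults so far: 6)
  step 12: ref 4 -> HIT, frames=[4,1,3,2] (faults so far: 6)
  LRU total faults: 6
--- Optimal ---
  step 0: ref 5 -> FAULT, frames=[5,-,-,-] (faults so far: 1)
  step 1: ref 1 -> FAULT, frames=[5,1,-,-] (faults so far: 2)
  step 2: ref 4 -> FAULT, frames=[5,1,4,-] (faults so far: 3)
  step 3: ref 5 -> HIT, frames=[5,1,4,-] (faults so far: 3)
  step 4: ref 1 -> HIT, frames=[5,1,4,-] (faults so far: 3)
  step 5: ref 1 -> HIT, frames=[5,1,4,-] (faults so far: 3)
  step 6: ref 2 -> FAULT, frames=[5,1,4,2] (faults so far: 4)
  step 7: ref 3 -> FAULT, evict 1, frames=[5,3,4,2] (faults so far: 5)
  step 8: ref 4 -> HIT, frames=[5,3,4,2] (faults so far: 5)
  step 9: ref 4 -> HIT, frames=[5,3,4,2] (faults so far: 5)
  step 10: ref 3 -> HIT, frames=[5,3,4,2] (faults so far: 5)
  step 11: ref 4 -> HIT, frames=[5,3,4,2] (faults so far: 5)
  step 12: ref 4 -> HIT, frames=[5,3,4,2] (faults so far: 5)
  Optimal total faults: 5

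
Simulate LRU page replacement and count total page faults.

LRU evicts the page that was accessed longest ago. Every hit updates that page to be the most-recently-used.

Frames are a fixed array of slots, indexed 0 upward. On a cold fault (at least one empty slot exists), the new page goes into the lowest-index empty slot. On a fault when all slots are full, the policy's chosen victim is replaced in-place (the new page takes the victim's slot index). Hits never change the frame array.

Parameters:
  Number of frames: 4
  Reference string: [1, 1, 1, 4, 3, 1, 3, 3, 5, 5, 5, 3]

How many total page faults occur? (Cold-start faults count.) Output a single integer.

Step 0: ref 1 → FAULT, frames=[1,-,-,-]
Step 1: ref 1 → HIT, frames=[1,-,-,-]
Step 2: ref 1 → HIT, frames=[1,-,-,-]
Step 3: ref 4 → FAULT, frames=[1,4,-,-]
Step 4: ref 3 → FAULT, frames=[1,4,3,-]
Step 5: ref 1 → HIT, frames=[1,4,3,-]
Step 6: ref 3 → HIT, frames=[1,4,3,-]
Step 7: ref 3 → HIT, frames=[1,4,3,-]
Step 8: ref 5 → FAULT, frames=[1,4,3,5]
Step 9: ref 5 → HIT, frames=[1,4,3,5]
Step 10: ref 5 → HIT, frames=[1,4,3,5]
Step 11: ref 3 → HIT, frames=[1,4,3,5]
Total faults: 4

Answer: 4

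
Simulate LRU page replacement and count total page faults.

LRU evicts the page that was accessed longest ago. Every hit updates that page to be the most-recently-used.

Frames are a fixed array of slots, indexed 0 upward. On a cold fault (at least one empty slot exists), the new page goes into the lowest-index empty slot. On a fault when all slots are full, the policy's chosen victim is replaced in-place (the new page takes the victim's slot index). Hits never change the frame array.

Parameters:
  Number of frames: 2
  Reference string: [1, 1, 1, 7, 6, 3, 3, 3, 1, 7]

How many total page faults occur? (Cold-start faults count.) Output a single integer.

Answer: 6

Derivation:
Step 0: ref 1 → FAULT, frames=[1,-]
Step 1: ref 1 → HIT, frames=[1,-]
Step 2: ref 1 → HIT, frames=[1,-]
Step 3: ref 7 → FAULT, frames=[1,7]
Step 4: ref 6 → FAULT (evict 1), frames=[6,7]
Step 5: ref 3 → FAULT (evict 7), frames=[6,3]
Step 6: ref 3 → HIT, frames=[6,3]
Step 7: ref 3 → HIT, frames=[6,3]
Step 8: ref 1 → FAULT (evict 6), frames=[1,3]
Step 9: ref 7 → FAULT (evict 3), frames=[1,7]
Total faults: 6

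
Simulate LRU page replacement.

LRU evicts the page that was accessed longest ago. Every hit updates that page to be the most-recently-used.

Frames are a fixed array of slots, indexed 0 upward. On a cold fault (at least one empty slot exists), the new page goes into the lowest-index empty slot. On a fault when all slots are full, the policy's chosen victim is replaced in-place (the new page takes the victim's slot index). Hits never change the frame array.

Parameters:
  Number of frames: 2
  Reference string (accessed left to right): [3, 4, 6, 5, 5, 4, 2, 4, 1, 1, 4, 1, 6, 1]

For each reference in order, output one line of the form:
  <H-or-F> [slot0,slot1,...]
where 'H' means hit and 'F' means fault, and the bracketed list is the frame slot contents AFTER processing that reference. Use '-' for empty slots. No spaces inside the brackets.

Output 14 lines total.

F [3,-]
F [3,4]
F [6,4]
F [6,5]
H [6,5]
F [4,5]
F [4,2]
H [4,2]
F [4,1]
H [4,1]
H [4,1]
H [4,1]
F [6,1]
H [6,1]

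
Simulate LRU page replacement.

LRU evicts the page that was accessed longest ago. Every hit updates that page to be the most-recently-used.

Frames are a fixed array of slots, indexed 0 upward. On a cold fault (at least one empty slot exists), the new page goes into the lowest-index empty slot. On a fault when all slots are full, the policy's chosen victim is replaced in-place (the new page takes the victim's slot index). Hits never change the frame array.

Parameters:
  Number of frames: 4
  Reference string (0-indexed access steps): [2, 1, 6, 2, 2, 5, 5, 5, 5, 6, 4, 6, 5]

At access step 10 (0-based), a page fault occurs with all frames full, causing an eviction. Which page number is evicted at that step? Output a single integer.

Answer: 1

Derivation:
Step 0: ref 2 -> FAULT, frames=[2,-,-,-]
Step 1: ref 1 -> FAULT, frames=[2,1,-,-]
Step 2: ref 6 -> FAULT, frames=[2,1,6,-]
Step 3: ref 2 -> HIT, frames=[2,1,6,-]
Step 4: ref 2 -> HIT, frames=[2,1,6,-]
Step 5: ref 5 -> FAULT, frames=[2,1,6,5]
Step 6: ref 5 -> HIT, frames=[2,1,6,5]
Step 7: ref 5 -> HIT, frames=[2,1,6,5]
Step 8: ref 5 -> HIT, frames=[2,1,6,5]
Step 9: ref 6 -> HIT, frames=[2,1,6,5]
Step 10: ref 4 -> FAULT, evict 1, frames=[2,4,6,5]
At step 10: evicted page 1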